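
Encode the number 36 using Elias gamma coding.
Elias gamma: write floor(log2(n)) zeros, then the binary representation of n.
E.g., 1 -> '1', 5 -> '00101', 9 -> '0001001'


num_bits = floor(log2(36)) + 1 = 6
leading_zeros = num_bits - 1 = 5
binary(36) = 100100

Elias gamma(36) = '00000' + '100100' = 00000100100 (11 bits)


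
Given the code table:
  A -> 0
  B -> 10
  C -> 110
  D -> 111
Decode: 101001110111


Decoding:
10 -> B
10 -> B
0 -> A
111 -> D
0 -> A
111 -> D


Result: BBADAD


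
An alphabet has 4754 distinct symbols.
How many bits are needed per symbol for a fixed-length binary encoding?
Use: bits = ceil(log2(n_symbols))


log2(4754) = 12.2149
Bracket: 2^12 = 4096 < 4754 <= 2^13 = 8192
So ceil(log2(4754)) = 13

bits = ceil(log2(4754)) = ceil(12.2149) = 13 bits


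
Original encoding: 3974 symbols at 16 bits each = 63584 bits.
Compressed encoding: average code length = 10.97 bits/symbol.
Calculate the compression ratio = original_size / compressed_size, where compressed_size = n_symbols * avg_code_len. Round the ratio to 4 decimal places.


original_size = n_symbols * orig_bits = 3974 * 16 = 63584 bits
compressed_size = n_symbols * avg_code_len = 3974 * 10.97 = 43594.78 bits
ratio = original_size / compressed_size = 63584 / 43594.78 = 1.4585

Compression ratio = 1.4585


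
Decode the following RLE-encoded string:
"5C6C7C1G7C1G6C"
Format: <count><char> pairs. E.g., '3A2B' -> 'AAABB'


Expanding each <count><char> pair:
  5C -> 'CCCCC'
  6C -> 'CCCCCC'
  7C -> 'CCCCCCC'
  1G -> 'G'
  7C -> 'CCCCCCC'
  1G -> 'G'
  6C -> 'CCCCCC'

Decoded = CCCCCCCCCCCCCCCCCCGCCCCCCCGCCCCCC


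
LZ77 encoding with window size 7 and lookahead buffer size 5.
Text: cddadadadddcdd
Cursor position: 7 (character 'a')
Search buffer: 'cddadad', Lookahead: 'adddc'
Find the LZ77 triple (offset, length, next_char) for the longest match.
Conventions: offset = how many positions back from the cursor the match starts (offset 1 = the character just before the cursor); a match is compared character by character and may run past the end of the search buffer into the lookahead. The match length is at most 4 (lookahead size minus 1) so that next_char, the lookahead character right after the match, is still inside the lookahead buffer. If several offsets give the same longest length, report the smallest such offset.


Try each offset into the search buffer:
  offset=1 (pos 6, char 'd'): match length 0
  offset=2 (pos 5, char 'a'): match length 2
  offset=3 (pos 4, char 'd'): match length 0
  offset=4 (pos 3, char 'a'): match length 2
  offset=5 (pos 2, char 'd'): match length 0
  offset=6 (pos 1, char 'd'): match length 0
  offset=7 (pos 0, char 'c'): match length 0
Longest match has length 2, found at offsets 2, 4; take the smallest, offset 2.
next_char = character at position 7 + 2 = 9 -> 'd'

Best match: offset=2, length=2 (matching 'ad' starting at position 5)
LZ77 triple: (2, 2, 'd')


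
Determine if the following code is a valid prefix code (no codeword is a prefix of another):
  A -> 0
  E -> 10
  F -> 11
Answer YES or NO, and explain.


Checking each pair (does one codeword prefix another?):
  A='0' vs E='10': no prefix
  A='0' vs F='11': no prefix
  E='10' vs A='0': no prefix
  E='10' vs F='11': no prefix
  F='11' vs A='0': no prefix
  F='11' vs E='10': no prefix
No violation found over all pairs.

YES -- this is a valid prefix code. No codeword is a prefix of any other codeword.


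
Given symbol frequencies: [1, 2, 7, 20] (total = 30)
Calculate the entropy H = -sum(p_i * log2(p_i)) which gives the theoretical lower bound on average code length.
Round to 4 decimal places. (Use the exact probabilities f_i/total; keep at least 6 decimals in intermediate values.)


Per-symbol terms -p_i * log2(p_i) with p_i = f_i/30:
  p = 1/30 = 0.033333: log2(p) = -4.906891, -p*log2(p) = 0.163563
  p = 2/30 = 0.066667: log2(p) = -3.906891, -p*log2(p) = 0.260459
  p = 7/30 = 0.233333: log2(p) = -2.099536, -p*log2(p) = 0.489892
  p = 20/30 = 0.666667: log2(p) = -0.584963, -p*log2(p) = 0.389975
H = 0.163563 + 0.260459 + 0.489892 + 0.389975 = 1.303889

H = 1.3039 bits/symbol


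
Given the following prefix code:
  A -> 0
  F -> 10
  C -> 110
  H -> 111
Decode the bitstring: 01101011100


Decoding step by step:
Bits 0 -> A
Bits 110 -> C
Bits 10 -> F
Bits 111 -> H
Bits 0 -> A
Bits 0 -> A


Decoded message: ACFHAA


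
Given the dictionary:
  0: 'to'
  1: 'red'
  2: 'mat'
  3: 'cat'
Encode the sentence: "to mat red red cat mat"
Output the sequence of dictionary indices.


Look up each word in the dictionary:
  'to' -> 0
  'mat' -> 2
  'red' -> 1
  'red' -> 1
  'cat' -> 3
  'mat' -> 2

Encoded: [0, 2, 1, 1, 3, 2]


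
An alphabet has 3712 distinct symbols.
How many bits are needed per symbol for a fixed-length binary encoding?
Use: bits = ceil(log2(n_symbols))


log2(3712) = 11.858
Bracket: 2^11 = 2048 < 3712 <= 2^12 = 4096
So ceil(log2(3712)) = 12

bits = ceil(log2(3712)) = ceil(11.858) = 12 bits


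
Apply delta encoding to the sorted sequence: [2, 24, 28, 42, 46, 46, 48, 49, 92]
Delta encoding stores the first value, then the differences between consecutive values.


First value: 2
Deltas:
  24 - 2 = 22
  28 - 24 = 4
  42 - 28 = 14
  46 - 42 = 4
  46 - 46 = 0
  48 - 46 = 2
  49 - 48 = 1
  92 - 49 = 43


Delta encoded: [2, 22, 4, 14, 4, 0, 2, 1, 43]


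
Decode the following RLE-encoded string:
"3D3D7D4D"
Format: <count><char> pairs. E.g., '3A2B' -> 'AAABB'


Expanding each <count><char> pair:
  3D -> 'DDD'
  3D -> 'DDD'
  7D -> 'DDDDDDD'
  4D -> 'DDDD'

Decoded = DDDDDDDDDDDDDDDDD


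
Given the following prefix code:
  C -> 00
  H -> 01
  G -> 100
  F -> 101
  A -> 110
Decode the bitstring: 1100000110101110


Decoding step by step:
Bits 110 -> A
Bits 00 -> C
Bits 00 -> C
Bits 110 -> A
Bits 101 -> F
Bits 110 -> A


Decoded message: ACCAFA


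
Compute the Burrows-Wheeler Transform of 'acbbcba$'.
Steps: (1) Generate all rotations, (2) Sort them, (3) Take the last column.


Rotations (sorted):
  0: $acbbcba -> last char: a
  1: a$acbbcb -> last char: b
  2: acbbcba$ -> last char: $
  3: ba$acbbc -> last char: c
  4: bbcba$ac -> last char: c
  5: bcba$acb -> last char: b
  6: cba$acbb -> last char: b
  7: cbbcba$a -> last char: a


BWT = ab$ccbba


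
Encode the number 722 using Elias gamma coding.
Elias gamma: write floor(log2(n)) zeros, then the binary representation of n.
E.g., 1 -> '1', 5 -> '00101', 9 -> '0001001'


num_bits = floor(log2(722)) + 1 = 10
leading_zeros = num_bits - 1 = 9
binary(722) = 1011010010

Elias gamma(722) = '000000000' + '1011010010' = 0000000001011010010 (19 bits)


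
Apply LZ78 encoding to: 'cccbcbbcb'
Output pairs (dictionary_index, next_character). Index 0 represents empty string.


LZ78 encoding steps:
Dictionary: {0: ''}
Step 1: w='' (idx 0), next='c' -> output (0, 'c'), add 'c' as idx 1
Step 2: w='c' (idx 1), next='c' -> output (1, 'c'), add 'cc' as idx 2
Step 3: w='' (idx 0), next='b' -> output (0, 'b'), add 'b' as idx 3
Step 4: w='c' (idx 1), next='b' -> output (1, 'b'), add 'cb' as idx 4
Step 5: w='b' (idx 3), next='c' -> output (3, 'c'), add 'bc' as idx 5
Step 6: w='b' (idx 3), end of input -> output (3, '')


Encoded: [(0, 'c'), (1, 'c'), (0, 'b'), (1, 'b'), (3, 'c'), (3, '')]


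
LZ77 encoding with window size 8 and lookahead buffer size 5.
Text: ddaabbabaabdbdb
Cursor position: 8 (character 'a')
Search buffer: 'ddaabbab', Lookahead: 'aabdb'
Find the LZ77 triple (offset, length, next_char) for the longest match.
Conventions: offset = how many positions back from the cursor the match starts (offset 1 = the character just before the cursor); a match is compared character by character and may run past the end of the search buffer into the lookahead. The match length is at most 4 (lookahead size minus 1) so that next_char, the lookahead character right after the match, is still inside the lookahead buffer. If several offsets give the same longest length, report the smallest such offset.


Try each offset into the search buffer:
  offset=1 (pos 7, char 'b'): match length 0
  offset=2 (pos 6, char 'a'): match length 1
  offset=3 (pos 5, char 'b'): match length 0
  offset=4 (pos 4, char 'b'): match length 0
  offset=5 (pos 3, char 'a'): match length 1
  offset=6 (pos 2, char 'a'): match length 3
  offset=7 (pos 1, char 'd'): match length 0
  offset=8 (pos 0, char 'd'): match length 0
Longest match has length 3 at offset 6.
next_char = character at position 8 + 3 = 11 -> 'd'

Best match: offset=6, length=3 (matching 'aab' starting at position 2)
LZ77 triple: (6, 3, 'd')


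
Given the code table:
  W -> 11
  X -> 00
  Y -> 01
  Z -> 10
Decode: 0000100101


Decoding:
00 -> X
00 -> X
10 -> Z
01 -> Y
01 -> Y


Result: XXZYY


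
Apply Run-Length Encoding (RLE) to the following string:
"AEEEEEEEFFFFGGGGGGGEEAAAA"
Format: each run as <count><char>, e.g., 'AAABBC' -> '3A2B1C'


Scanning runs left to right:
  i=0: run of 'A' x 1 -> '1A'
  i=1: run of 'E' x 7 -> '7E'
  i=8: run of 'F' x 4 -> '4F'
  i=12: run of 'G' x 7 -> '7G'
  i=19: run of 'E' x 2 -> '2E'
  i=21: run of 'A' x 4 -> '4A'

RLE = 1A7E4F7G2E4A


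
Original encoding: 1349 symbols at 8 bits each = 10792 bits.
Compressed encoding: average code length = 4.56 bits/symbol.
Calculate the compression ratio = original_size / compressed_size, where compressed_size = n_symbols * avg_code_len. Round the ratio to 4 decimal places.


original_size = n_symbols * orig_bits = 1349 * 8 = 10792 bits
compressed_size = n_symbols * avg_code_len = 1349 * 4.56 = 6151.44 bits
ratio = original_size / compressed_size = 10792 / 6151.44 = 1.7544

Compression ratio = 1.7544


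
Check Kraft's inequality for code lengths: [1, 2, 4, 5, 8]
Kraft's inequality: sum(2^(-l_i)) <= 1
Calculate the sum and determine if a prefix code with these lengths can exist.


Sum = 2^(-1) + 2^(-2) + 2^(-4) + 2^(-5) + 2^(-8)
    = 0.5 + 0.25 + 0.0625 + 0.03125 + 0.00390625
    = 217/256 = 0.84765625
Since 0.84765625 <= 1, Kraft's inequality IS satisfied.
A prefix code with these lengths CAN exist.

Kraft sum = 0.84765625. Satisfied.


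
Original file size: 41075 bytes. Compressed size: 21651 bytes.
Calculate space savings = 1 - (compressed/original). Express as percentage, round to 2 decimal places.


ratio = compressed/original = 21651/41075 = 0.527109
savings = 1 - ratio = 1 - 0.527109 = 0.472891
as a percentage: 0.472891 * 100 = 47.29%

Space savings = 1 - 21651/41075 = 47.29%


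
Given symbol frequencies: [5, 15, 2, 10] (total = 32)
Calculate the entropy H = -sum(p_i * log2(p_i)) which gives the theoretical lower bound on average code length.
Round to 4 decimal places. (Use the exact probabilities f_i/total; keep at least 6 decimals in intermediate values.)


Per-symbol terms -p_i * log2(p_i) with p_i = f_i/32:
  p = 5/32 = 0.156250: log2(p) = -2.678072, -p*log2(p) = 0.418449
  p = 15/32 = 0.468750: log2(p) = -1.093109, -p*log2(p) = 0.512395
  p = 2/32 = 0.062500: log2(p) = -4.000000, -p*log2(p) = 0.250000
  p = 10/32 = 0.312500: log2(p) = -1.678072, -p*log2(p) = 0.524397
H = 0.418449 + 0.512395 + 0.250000 + 0.524397 = 1.705241

H = 1.7052 bits/symbol


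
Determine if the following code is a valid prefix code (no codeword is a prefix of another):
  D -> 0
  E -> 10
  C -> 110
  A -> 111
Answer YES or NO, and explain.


Checking each pair (does one codeword prefix another?):
  D='0' vs E='10': no prefix
  D='0' vs C='110': no prefix
  D='0' vs A='111': no prefix
  E='10' vs D='0': no prefix
  E='10' vs C='110': no prefix
  E='10' vs A='111': no prefix
  C='110' vs D='0': no prefix
  C='110' vs E='10': no prefix
  C='110' vs A='111': no prefix
  A='111' vs D='0': no prefix
  A='111' vs E='10': no prefix
  A='111' vs C='110': no prefix
No violation found over all pairs.

YES -- this is a valid prefix code. No codeword is a prefix of any other codeword.


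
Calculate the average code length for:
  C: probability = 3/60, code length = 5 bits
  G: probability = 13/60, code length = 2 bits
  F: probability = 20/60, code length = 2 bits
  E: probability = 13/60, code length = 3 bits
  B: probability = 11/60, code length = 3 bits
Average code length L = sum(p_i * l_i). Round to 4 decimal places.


Weighted contributions p_i * l_i:
  C: (3/60) * 5 = 15/60
  G: (13/60) * 2 = 26/60
  F: (20/60) * 2 = 40/60
  E: (13/60) * 3 = 39/60
  B: (11/60) * 3 = 33/60
Sum = (15 + 26 + 40 + 39 + 33)/60 = 153/60

L = 153/60 = 2.5500 bits/symbol


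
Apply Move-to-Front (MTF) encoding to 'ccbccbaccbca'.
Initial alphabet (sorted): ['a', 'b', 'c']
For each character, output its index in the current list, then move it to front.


MTF encoding:
'c': index 2 in ['a', 'b', 'c'] -> ['c', 'a', 'b']
'c': index 0 in ['c', 'a', 'b'] -> ['c', 'a', 'b']
'b': index 2 in ['c', 'a', 'b'] -> ['b', 'c', 'a']
'c': index 1 in ['b', 'c', 'a'] -> ['c', 'b', 'a']
'c': index 0 in ['c', 'b', 'a'] -> ['c', 'b', 'a']
'b': index 1 in ['c', 'b', 'a'] -> ['b', 'c', 'a']
'a': index 2 in ['b', 'c', 'a'] -> ['a', 'b', 'c']
'c': index 2 in ['a', 'b', 'c'] -> ['c', 'a', 'b']
'c': index 0 in ['c', 'a', 'b'] -> ['c', 'a', 'b']
'b': index 2 in ['c', 'a', 'b'] -> ['b', 'c', 'a']
'c': index 1 in ['b', 'c', 'a'] -> ['c', 'b', 'a']
'a': index 2 in ['c', 'b', 'a'] -> ['a', 'c', 'b']


Output: [2, 0, 2, 1, 0, 1, 2, 2, 0, 2, 1, 2]


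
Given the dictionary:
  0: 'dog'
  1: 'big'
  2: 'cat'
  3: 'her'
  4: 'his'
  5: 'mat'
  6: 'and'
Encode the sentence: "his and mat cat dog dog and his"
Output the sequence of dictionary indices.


Look up each word in the dictionary:
  'his' -> 4
  'and' -> 6
  'mat' -> 5
  'cat' -> 2
  'dog' -> 0
  'dog' -> 0
  'and' -> 6
  'his' -> 4

Encoded: [4, 6, 5, 2, 0, 0, 6, 4]


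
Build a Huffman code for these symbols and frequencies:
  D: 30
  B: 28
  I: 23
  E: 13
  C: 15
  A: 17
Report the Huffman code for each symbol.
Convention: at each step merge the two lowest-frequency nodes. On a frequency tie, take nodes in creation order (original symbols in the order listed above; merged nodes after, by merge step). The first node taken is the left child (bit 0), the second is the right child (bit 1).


Huffman tree construction:
Step 1: Merge E(13) + C(15) = 28
Step 2: Merge A(17) + I(23) = 40
Step 3: Merge B(28) + (E+C)(28) = 56
Step 4: Merge D(30) + (A+I)(40) = 70
Step 5: Merge (B+(E+C))(56) + (D+(A+I))(70) = 126
Read each symbol's code off the tree from the root (left child = 0, right child = 1).

Codes:
  D: 10 (length 2)
  B: 00 (length 2)
  I: 111 (length 3)
  E: 010 (length 3)
  C: 011 (length 3)
  A: 110 (length 3)
Average code length: 320/126 = 2.5397 bits/symbol


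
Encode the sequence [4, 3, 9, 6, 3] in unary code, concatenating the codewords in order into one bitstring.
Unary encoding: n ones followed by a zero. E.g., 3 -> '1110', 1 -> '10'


Encode each number as n ones followed by a terminating 0:
  4 -> 11110 (5 bits)
  3 -> 1110 (4 bits)
  9 -> 1111111110 (10 bits)
  6 -> 1111110 (7 bits)
  3 -> 1110 (4 bits)
Total length = 5 + 4 + 10 + 7 + 4 = 30 bits.

Unary([4, 3, 9, 6, 3]) = 111101110111111111011111101110 (30 bits)


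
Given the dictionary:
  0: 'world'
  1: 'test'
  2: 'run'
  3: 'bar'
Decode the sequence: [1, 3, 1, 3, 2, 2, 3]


Look up each index in the dictionary:
  1 -> 'test'
  3 -> 'bar'
  1 -> 'test'
  3 -> 'bar'
  2 -> 'run'
  2 -> 'run'
  3 -> 'bar'

Decoded: "test bar test bar run run bar"


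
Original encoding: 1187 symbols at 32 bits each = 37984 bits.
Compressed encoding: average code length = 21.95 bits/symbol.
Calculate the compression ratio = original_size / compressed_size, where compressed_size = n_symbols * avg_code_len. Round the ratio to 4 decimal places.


original_size = n_symbols * orig_bits = 1187 * 32 = 37984 bits
compressed_size = n_symbols * avg_code_len = 1187 * 21.95 = 26054.65 bits
ratio = original_size / compressed_size = 37984 / 26054.65 = 1.4579

Compression ratio = 1.4579


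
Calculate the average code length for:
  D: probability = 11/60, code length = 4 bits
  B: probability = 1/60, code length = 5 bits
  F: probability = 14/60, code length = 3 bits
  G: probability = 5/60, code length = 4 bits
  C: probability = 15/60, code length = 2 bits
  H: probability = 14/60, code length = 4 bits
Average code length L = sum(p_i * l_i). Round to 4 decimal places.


Weighted contributions p_i * l_i:
  D: (11/60) * 4 = 44/60
  B: (1/60) * 5 = 5/60
  F: (14/60) * 3 = 42/60
  G: (5/60) * 4 = 20/60
  C: (15/60) * 2 = 30/60
  H: (14/60) * 4 = 56/60
Sum = (44 + 5 + 42 + 20 + 30 + 56)/60 = 197/60

L = 197/60 = 3.2833 bits/symbol


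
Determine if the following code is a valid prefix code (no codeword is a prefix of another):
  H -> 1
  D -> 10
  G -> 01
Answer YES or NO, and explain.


Checking each pair (does one codeword prefix another?):
  H='1' vs D='10': prefix -- VIOLATION

NO -- this is NOT a valid prefix code. H (1) is a prefix of D (10).


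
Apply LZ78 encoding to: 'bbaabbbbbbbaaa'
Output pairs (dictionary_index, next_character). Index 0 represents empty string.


LZ78 encoding steps:
Dictionary: {0: ''}
Step 1: w='' (idx 0), next='b' -> output (0, 'b'), add 'b' as idx 1
Step 2: w='b' (idx 1), next='a' -> output (1, 'a'), add 'ba' as idx 2
Step 3: w='' (idx 0), next='a' -> output (0, 'a'), add 'a' as idx 3
Step 4: w='b' (idx 1), next='b' -> output (1, 'b'), add 'bb' as idx 4
Step 5: w='bb' (idx 4), next='b' -> output (4, 'b'), add 'bbb' as idx 5
Step 6: w='bb' (idx 4), next='a' -> output (4, 'a'), add 'bba' as idx 6
Step 7: w='a' (idx 3), next='a' -> output (3, 'a'), add 'aa' as idx 7


Encoded: [(0, 'b'), (1, 'a'), (0, 'a'), (1, 'b'), (4, 'b'), (4, 'a'), (3, 'a')]


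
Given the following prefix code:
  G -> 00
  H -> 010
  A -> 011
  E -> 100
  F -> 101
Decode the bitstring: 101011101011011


Decoding step by step:
Bits 101 -> F
Bits 011 -> A
Bits 101 -> F
Bits 011 -> A
Bits 011 -> A


Decoded message: FAFAA


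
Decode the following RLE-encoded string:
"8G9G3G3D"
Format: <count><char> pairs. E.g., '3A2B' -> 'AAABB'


Expanding each <count><char> pair:
  8G -> 'GGGGGGGG'
  9G -> 'GGGGGGGGG'
  3G -> 'GGG'
  3D -> 'DDD'

Decoded = GGGGGGGGGGGGGGGGGGGGDDD


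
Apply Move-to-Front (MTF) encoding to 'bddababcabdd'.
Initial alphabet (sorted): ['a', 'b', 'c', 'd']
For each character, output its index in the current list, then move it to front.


MTF encoding:
'b': index 1 in ['a', 'b', 'c', 'd'] -> ['b', 'a', 'c', 'd']
'd': index 3 in ['b', 'a', 'c', 'd'] -> ['d', 'b', 'a', 'c']
'd': index 0 in ['d', 'b', 'a', 'c'] -> ['d', 'b', 'a', 'c']
'a': index 2 in ['d', 'b', 'a', 'c'] -> ['a', 'd', 'b', 'c']
'b': index 2 in ['a', 'd', 'b', 'c'] -> ['b', 'a', 'd', 'c']
'a': index 1 in ['b', 'a', 'd', 'c'] -> ['a', 'b', 'd', 'c']
'b': index 1 in ['a', 'b', 'd', 'c'] -> ['b', 'a', 'd', 'c']
'c': index 3 in ['b', 'a', 'd', 'c'] -> ['c', 'b', 'a', 'd']
'a': index 2 in ['c', 'b', 'a', 'd'] -> ['a', 'c', 'b', 'd']
'b': index 2 in ['a', 'c', 'b', 'd'] -> ['b', 'a', 'c', 'd']
'd': index 3 in ['b', 'a', 'c', 'd'] -> ['d', 'b', 'a', 'c']
'd': index 0 in ['d', 'b', 'a', 'c'] -> ['d', 'b', 'a', 'c']


Output: [1, 3, 0, 2, 2, 1, 1, 3, 2, 2, 3, 0]


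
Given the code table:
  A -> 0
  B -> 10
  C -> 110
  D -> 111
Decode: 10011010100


Decoding:
10 -> B
0 -> A
110 -> C
10 -> B
10 -> B
0 -> A


Result: BACBBA


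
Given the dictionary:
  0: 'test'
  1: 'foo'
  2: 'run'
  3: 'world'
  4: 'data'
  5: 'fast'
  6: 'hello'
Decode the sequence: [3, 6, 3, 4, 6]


Look up each index in the dictionary:
  3 -> 'world'
  6 -> 'hello'
  3 -> 'world'
  4 -> 'data'
  6 -> 'hello'

Decoded: "world hello world data hello"


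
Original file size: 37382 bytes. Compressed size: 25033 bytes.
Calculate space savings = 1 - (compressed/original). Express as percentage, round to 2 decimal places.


ratio = compressed/original = 25033/37382 = 0.669654
savings = 1 - ratio = 1 - 0.669654 = 0.330346
as a percentage: 0.330346 * 100 = 33.03%

Space savings = 1 - 25033/37382 = 33.03%


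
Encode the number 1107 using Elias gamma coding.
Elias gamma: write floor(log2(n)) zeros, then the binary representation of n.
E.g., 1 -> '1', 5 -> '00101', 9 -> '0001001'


num_bits = floor(log2(1107)) + 1 = 11
leading_zeros = num_bits - 1 = 10
binary(1107) = 10001010011

Elias gamma(1107) = '0000000000' + '10001010011' = 000000000010001010011 (21 bits)


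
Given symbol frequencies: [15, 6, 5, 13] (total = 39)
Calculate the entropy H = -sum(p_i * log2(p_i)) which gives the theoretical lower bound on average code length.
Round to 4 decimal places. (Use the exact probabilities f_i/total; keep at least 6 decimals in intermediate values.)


Per-symbol terms -p_i * log2(p_i) with p_i = f_i/39:
  p = 15/39 = 0.384615: log2(p) = -1.378512, -p*log2(p) = 0.530197
  p = 6/39 = 0.153846: log2(p) = -2.700440, -p*log2(p) = 0.415452
  p = 5/39 = 0.128205: log2(p) = -2.963474, -p*log2(p) = 0.379933
  p = 13/39 = 0.333333: log2(p) = -1.584963, -p*log2(p) = 0.528321
H = 0.530197 + 0.415452 + 0.379933 + 0.528321 = 1.853903

H = 1.8539 bits/symbol


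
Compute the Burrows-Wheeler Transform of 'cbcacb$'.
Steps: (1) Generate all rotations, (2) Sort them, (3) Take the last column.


Rotations (sorted):
  0: $cbcacb -> last char: b
  1: acb$cbc -> last char: c
  2: b$cbcac -> last char: c
  3: bcacb$c -> last char: c
  4: cacb$cb -> last char: b
  5: cb$cbca -> last char: a
  6: cbcacb$ -> last char: $


BWT = bcccba$


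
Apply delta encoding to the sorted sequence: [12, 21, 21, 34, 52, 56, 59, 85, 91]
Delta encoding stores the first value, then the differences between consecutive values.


First value: 12
Deltas:
  21 - 12 = 9
  21 - 21 = 0
  34 - 21 = 13
  52 - 34 = 18
  56 - 52 = 4
  59 - 56 = 3
  85 - 59 = 26
  91 - 85 = 6


Delta encoded: [12, 9, 0, 13, 18, 4, 3, 26, 6]


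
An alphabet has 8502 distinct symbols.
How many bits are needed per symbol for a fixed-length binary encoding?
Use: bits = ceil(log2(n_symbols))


log2(8502) = 13.0536
Bracket: 2^13 = 8192 < 8502 <= 2^14 = 16384
So ceil(log2(8502)) = 14

bits = ceil(log2(8502)) = ceil(13.0536) = 14 bits


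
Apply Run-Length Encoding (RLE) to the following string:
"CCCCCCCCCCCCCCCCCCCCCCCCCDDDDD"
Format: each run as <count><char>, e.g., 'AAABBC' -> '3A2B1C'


Scanning runs left to right:
  i=0: run of 'C' x 25 -> '25C'
  i=25: run of 'D' x 5 -> '5D'

RLE = 25C5D


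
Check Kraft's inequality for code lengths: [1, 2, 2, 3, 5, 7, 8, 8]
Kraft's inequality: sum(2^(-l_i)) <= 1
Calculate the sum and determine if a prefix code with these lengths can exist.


Sum = 2^(-1) + 2^(-2) + 2^(-2) + 2^(-3) + 2^(-5) + 2^(-7) + 2^(-8) + 2^(-8)
    = 0.5 + 0.25 + 0.25 + 0.125 + 0.03125 + 0.0078125 + 0.00390625 + 0.00390625
    = 300/256 = 1.171875
Since 1.171875 > 1, Kraft's inequality is NOT satisfied.
A prefix code with these lengths CANNOT exist.

Kraft sum = 1.171875. Not satisfied.


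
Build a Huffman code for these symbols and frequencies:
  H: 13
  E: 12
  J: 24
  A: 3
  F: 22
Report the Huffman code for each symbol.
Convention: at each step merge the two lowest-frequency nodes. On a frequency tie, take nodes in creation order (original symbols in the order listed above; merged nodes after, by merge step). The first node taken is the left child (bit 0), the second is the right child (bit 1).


Huffman tree construction:
Step 1: Merge A(3) + E(12) = 15
Step 2: Merge H(13) + (A+E)(15) = 28
Step 3: Merge F(22) + J(24) = 46
Step 4: Merge (H+(A+E))(28) + (F+J)(46) = 74
Read each symbol's code off the tree from the root (left child = 0, right child = 1).

Codes:
  H: 00 (length 2)
  E: 011 (length 3)
  J: 11 (length 2)
  A: 010 (length 3)
  F: 10 (length 2)
Average code length: 163/74 = 2.2027 bits/symbol


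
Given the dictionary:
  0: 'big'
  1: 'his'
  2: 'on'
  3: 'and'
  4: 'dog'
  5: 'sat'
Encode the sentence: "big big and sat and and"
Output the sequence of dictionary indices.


Look up each word in the dictionary:
  'big' -> 0
  'big' -> 0
  'and' -> 3
  'sat' -> 5
  'and' -> 3
  'and' -> 3

Encoded: [0, 0, 3, 5, 3, 3]


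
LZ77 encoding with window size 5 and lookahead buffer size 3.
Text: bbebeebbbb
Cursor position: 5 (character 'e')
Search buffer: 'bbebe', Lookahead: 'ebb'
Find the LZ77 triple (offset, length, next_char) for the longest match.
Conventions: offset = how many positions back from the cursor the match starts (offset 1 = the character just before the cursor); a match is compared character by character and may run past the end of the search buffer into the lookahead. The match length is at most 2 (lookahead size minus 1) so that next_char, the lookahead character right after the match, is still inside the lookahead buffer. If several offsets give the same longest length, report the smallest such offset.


Try each offset into the search buffer:
  offset=1 (pos 4, char 'e'): match length 1
  offset=2 (pos 3, char 'b'): match length 0
  offset=3 (pos 2, char 'e'): match length 2
  offset=4 (pos 1, char 'b'): match length 0
  offset=5 (pos 0, char 'b'): match length 0
Longest match has length 2 at offset 3.
next_char = character at position 5 + 2 = 7 -> 'b'

Best match: offset=3, length=2 (matching 'eb' starting at position 2)
LZ77 triple: (3, 2, 'b')


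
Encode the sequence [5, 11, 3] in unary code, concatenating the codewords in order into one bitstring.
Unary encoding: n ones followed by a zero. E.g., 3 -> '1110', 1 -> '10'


Encode each number as n ones followed by a terminating 0:
  5 -> 111110 (6 bits)
  11 -> 111111111110 (12 bits)
  3 -> 1110 (4 bits)
Total length = 6 + 12 + 4 = 22 bits.

Unary([5, 11, 3]) = 1111101111111111101110 (22 bits)


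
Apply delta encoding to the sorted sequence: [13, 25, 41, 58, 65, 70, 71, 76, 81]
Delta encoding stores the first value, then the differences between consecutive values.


First value: 13
Deltas:
  25 - 13 = 12
  41 - 25 = 16
  58 - 41 = 17
  65 - 58 = 7
  70 - 65 = 5
  71 - 70 = 1
  76 - 71 = 5
  81 - 76 = 5


Delta encoded: [13, 12, 16, 17, 7, 5, 1, 5, 5]


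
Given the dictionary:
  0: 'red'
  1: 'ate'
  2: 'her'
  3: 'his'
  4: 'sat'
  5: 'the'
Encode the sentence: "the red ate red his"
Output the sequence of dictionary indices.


Look up each word in the dictionary:
  'the' -> 5
  'red' -> 0
  'ate' -> 1
  'red' -> 0
  'his' -> 3

Encoded: [5, 0, 1, 0, 3]


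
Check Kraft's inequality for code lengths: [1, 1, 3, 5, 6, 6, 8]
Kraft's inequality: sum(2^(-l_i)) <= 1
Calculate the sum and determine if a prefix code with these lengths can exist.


Sum = 2^(-1) + 2^(-1) + 2^(-3) + 2^(-5) + 2^(-6) + 2^(-6) + 2^(-8)
    = 0.5 + 0.5 + 0.125 + 0.03125 + 0.015625 + 0.015625 + 0.00390625
    = 305/256 = 1.19140625
Since 1.19140625 > 1, Kraft's inequality is NOT satisfied.
A prefix code with these lengths CANNOT exist.

Kraft sum = 1.19140625. Not satisfied.


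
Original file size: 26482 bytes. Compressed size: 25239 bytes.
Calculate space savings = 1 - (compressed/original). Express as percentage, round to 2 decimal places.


ratio = compressed/original = 25239/26482 = 0.953062
savings = 1 - ratio = 1 - 0.953062 = 0.046938
as a percentage: 0.046938 * 100 = 4.69%

Space savings = 1 - 25239/26482 = 4.69%


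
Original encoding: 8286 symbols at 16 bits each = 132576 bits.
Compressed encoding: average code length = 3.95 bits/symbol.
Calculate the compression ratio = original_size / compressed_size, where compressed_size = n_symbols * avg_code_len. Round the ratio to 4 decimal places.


original_size = n_symbols * orig_bits = 8286 * 16 = 132576 bits
compressed_size = n_symbols * avg_code_len = 8286 * 3.95 = 32729.7 bits
ratio = original_size / compressed_size = 132576 / 32729.7 = 4.0506

Compression ratio = 4.0506


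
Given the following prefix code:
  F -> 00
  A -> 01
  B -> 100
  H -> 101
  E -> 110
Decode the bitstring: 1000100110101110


Decoding step by step:
Bits 100 -> B
Bits 01 -> A
Bits 00 -> F
Bits 110 -> E
Bits 101 -> H
Bits 110 -> E


Decoded message: BAFEHE


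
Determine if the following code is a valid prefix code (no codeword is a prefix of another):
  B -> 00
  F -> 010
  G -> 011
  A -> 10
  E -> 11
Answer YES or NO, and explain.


Checking each pair (does one codeword prefix another?):
  B='00' vs F='010': no prefix
  B='00' vs G='011': no prefix
  B='00' vs A='10': no prefix
  B='00' vs E='11': no prefix
  F='010' vs B='00': no prefix
  F='010' vs G='011': no prefix
  F='010' vs A='10': no prefix
  F='010' vs E='11': no prefix
  G='011' vs B='00': no prefix
  G='011' vs F='010': no prefix
  G='011' vs A='10': no prefix
  G='011' vs E='11': no prefix
  A='10' vs B='00': no prefix
  A='10' vs F='010': no prefix
  A='10' vs G='011': no prefix
  A='10' vs E='11': no prefix
  E='11' vs B='00': no prefix
  E='11' vs F='010': no prefix
  E='11' vs G='011': no prefix
  E='11' vs A='10': no prefix
No violation found over all pairs.

YES -- this is a valid prefix code. No codeword is a prefix of any other codeword.


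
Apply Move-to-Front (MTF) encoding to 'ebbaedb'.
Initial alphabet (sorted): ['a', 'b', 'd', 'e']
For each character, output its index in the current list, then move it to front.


MTF encoding:
'e': index 3 in ['a', 'b', 'd', 'e'] -> ['e', 'a', 'b', 'd']
'b': index 2 in ['e', 'a', 'b', 'd'] -> ['b', 'e', 'a', 'd']
'b': index 0 in ['b', 'e', 'a', 'd'] -> ['b', 'e', 'a', 'd']
'a': index 2 in ['b', 'e', 'a', 'd'] -> ['a', 'b', 'e', 'd']
'e': index 2 in ['a', 'b', 'e', 'd'] -> ['e', 'a', 'b', 'd']
'd': index 3 in ['e', 'a', 'b', 'd'] -> ['d', 'e', 'a', 'b']
'b': index 3 in ['d', 'e', 'a', 'b'] -> ['b', 'd', 'e', 'a']


Output: [3, 2, 0, 2, 2, 3, 3]


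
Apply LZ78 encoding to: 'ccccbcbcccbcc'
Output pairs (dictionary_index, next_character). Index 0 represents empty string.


LZ78 encoding steps:
Dictionary: {0: ''}
Step 1: w='' (idx 0), next='c' -> output (0, 'c'), add 'c' as idx 1
Step 2: w='c' (idx 1), next='c' -> output (1, 'c'), add 'cc' as idx 2
Step 3: w='c' (idx 1), next='b' -> output (1, 'b'), add 'cb' as idx 3
Step 4: w='cb' (idx 3), next='c' -> output (3, 'c'), add 'cbc' as idx 4
Step 5: w='cc' (idx 2), next='b' -> output (2, 'b'), add 'ccb' as idx 5
Step 6: w='cc' (idx 2), end of input -> output (2, '')


Encoded: [(0, 'c'), (1, 'c'), (1, 'b'), (3, 'c'), (2, 'b'), (2, '')]


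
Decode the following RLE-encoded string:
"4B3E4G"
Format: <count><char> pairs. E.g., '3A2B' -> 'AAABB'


Expanding each <count><char> pair:
  4B -> 'BBBB'
  3E -> 'EEE'
  4G -> 'GGGG'

Decoded = BBBBEEEGGGG


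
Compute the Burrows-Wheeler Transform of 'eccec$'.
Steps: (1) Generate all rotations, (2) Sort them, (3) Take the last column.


Rotations (sorted):
  0: $eccec -> last char: c
  1: c$ecce -> last char: e
  2: ccec$e -> last char: e
  3: cec$ec -> last char: c
  4: ec$ecc -> last char: c
  5: eccec$ -> last char: $


BWT = ceecc$


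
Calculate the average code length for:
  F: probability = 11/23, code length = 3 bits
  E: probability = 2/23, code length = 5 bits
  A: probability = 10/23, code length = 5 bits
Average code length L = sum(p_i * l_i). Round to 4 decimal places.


Weighted contributions p_i * l_i:
  F: (11/23) * 3 = 33/23
  E: (2/23) * 5 = 10/23
  A: (10/23) * 5 = 50/23
Sum = (33 + 10 + 50)/23 = 93/23

L = 93/23 = 4.0435 bits/symbol


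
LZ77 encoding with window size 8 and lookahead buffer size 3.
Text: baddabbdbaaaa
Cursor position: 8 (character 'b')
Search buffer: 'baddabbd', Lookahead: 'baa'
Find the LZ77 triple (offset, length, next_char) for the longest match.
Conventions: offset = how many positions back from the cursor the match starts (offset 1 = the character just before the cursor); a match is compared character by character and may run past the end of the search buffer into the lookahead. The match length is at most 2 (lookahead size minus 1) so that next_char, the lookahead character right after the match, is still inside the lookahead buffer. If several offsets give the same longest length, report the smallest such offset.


Try each offset into the search buffer:
  offset=1 (pos 7, char 'd'): match length 0
  offset=2 (pos 6, char 'b'): match length 1
  offset=3 (pos 5, char 'b'): match length 1
  offset=4 (pos 4, char 'a'): match length 0
  offset=5 (pos 3, char 'd'): match length 0
  offset=6 (pos 2, char 'd'): match length 0
  offset=7 (pos 1, char 'a'): match length 0
  offset=8 (pos 0, char 'b'): match length 2
Longest match has length 2 at offset 8.
next_char = character at position 8 + 2 = 10 -> 'a'

Best match: offset=8, length=2 (matching 'ba' starting at position 0)
LZ77 triple: (8, 2, 'a')


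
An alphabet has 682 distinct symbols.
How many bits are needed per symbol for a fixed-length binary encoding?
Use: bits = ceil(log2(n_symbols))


log2(682) = 9.4136
Bracket: 2^9 = 512 < 682 <= 2^10 = 1024
So ceil(log2(682)) = 10

bits = ceil(log2(682)) = ceil(9.4136) = 10 bits


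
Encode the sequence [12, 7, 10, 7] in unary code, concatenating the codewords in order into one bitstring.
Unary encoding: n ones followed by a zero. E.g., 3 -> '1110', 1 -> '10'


Encode each number as n ones followed by a terminating 0:
  12 -> 1111111111110 (13 bits)
  7 -> 11111110 (8 bits)
  10 -> 11111111110 (11 bits)
  7 -> 11111110 (8 bits)
Total length = 13 + 8 + 11 + 8 = 40 bits.

Unary([12, 7, 10, 7]) = 1111111111110111111101111111111011111110 (40 bits)


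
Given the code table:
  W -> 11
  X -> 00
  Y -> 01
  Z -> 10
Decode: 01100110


Decoding:
01 -> Y
10 -> Z
01 -> Y
10 -> Z


Result: YZYZ


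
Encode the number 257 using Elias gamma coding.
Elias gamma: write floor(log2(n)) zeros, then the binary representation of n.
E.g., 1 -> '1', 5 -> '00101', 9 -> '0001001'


num_bits = floor(log2(257)) + 1 = 9
leading_zeros = num_bits - 1 = 8
binary(257) = 100000001

Elias gamma(257) = '00000000' + '100000001' = 00000000100000001 (17 bits)


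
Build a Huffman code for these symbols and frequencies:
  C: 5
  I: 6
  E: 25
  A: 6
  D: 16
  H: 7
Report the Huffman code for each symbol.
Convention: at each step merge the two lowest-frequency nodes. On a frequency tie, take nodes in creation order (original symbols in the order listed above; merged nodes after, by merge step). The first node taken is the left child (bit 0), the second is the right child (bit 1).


Huffman tree construction:
Step 1: Merge C(5) + I(6) = 11
Step 2: Merge A(6) + H(7) = 13
Step 3: Merge (C+I)(11) + (A+H)(13) = 24
Step 4: Merge D(16) + ((C+I)+(A+H))(24) = 40
Step 5: Merge E(25) + (D+((C+I)+(A+H)))(40) = 65
Read each symbol's code off the tree from the root (left child = 0, right child = 1).

Codes:
  C: 1100 (length 4)
  I: 1101 (length 4)
  E: 0 (length 1)
  A: 1110 (length 4)
  D: 10 (length 2)
  H: 1111 (length 4)
Average code length: 153/65 = 2.3538 bits/symbol


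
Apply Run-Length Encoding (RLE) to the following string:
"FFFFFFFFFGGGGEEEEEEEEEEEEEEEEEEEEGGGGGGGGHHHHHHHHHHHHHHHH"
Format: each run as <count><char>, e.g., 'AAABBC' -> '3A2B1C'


Scanning runs left to right:
  i=0: run of 'F' x 9 -> '9F'
  i=9: run of 'G' x 4 -> '4G'
  i=13: run of 'E' x 20 -> '20E'
  i=33: run of 'G' x 8 -> '8G'
  i=41: run of 'H' x 16 -> '16H'

RLE = 9F4G20E8G16H


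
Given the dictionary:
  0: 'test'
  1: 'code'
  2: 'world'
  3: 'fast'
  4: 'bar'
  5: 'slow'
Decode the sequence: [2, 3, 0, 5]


Look up each index in the dictionary:
  2 -> 'world'
  3 -> 'fast'
  0 -> 'test'
  5 -> 'slow'

Decoded: "world fast test slow"


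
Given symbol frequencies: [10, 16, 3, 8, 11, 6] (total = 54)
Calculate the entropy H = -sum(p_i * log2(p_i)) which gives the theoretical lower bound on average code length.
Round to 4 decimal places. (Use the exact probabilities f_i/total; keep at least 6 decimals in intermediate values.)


Per-symbol terms -p_i * log2(p_i) with p_i = f_i/54:
  p = 10/54 = 0.185185: log2(p) = -2.432959, -p*log2(p) = 0.450548
  p = 16/54 = 0.296296: log2(p) = -1.754888, -p*log2(p) = 0.519967
  p = 3/54 = 0.055556: log2(p) = -4.169925, -p*log2(p) = 0.231663
  p = 8/54 = 0.148148: log2(p) = -2.754888, -p*log2(p) = 0.408131
  p = 11/54 = 0.203704: log2(p) = -2.295456, -p*log2(p) = 0.467593
  p = 6/54 = 0.111111: log2(p) = -3.169925, -p*log2(p) = 0.352214
H = 0.450548 + 0.519967 + 0.231663 + 0.408131 + 0.467593 + 0.352214 = 2.430116

H = 2.4301 bits/symbol


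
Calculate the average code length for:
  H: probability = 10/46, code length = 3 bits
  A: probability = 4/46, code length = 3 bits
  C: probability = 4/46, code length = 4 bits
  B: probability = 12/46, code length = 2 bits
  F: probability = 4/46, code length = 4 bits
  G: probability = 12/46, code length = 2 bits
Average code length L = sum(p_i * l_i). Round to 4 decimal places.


Weighted contributions p_i * l_i:
  H: (10/46) * 3 = 30/46
  A: (4/46) * 3 = 12/46
  C: (4/46) * 4 = 16/46
  B: (12/46) * 2 = 24/46
  F: (4/46) * 4 = 16/46
  G: (12/46) * 2 = 24/46
Sum = (30 + 12 + 16 + 24 + 16 + 24)/46 = 122/46

L = 122/46 = 2.6522 bits/symbol


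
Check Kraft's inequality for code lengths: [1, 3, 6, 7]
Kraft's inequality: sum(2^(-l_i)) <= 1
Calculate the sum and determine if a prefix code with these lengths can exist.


Sum = 2^(-1) + 2^(-3) + 2^(-6) + 2^(-7)
    = 0.5 + 0.125 + 0.015625 + 0.0078125
    = 83/128 = 0.6484375
Since 0.6484375 <= 1, Kraft's inequality IS satisfied.
A prefix code with these lengths CAN exist.

Kraft sum = 0.6484375. Satisfied.


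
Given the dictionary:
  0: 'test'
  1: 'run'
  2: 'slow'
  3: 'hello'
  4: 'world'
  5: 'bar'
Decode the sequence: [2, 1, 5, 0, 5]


Look up each index in the dictionary:
  2 -> 'slow'
  1 -> 'run'
  5 -> 'bar'
  0 -> 'test'
  5 -> 'bar'

Decoded: "slow run bar test bar"


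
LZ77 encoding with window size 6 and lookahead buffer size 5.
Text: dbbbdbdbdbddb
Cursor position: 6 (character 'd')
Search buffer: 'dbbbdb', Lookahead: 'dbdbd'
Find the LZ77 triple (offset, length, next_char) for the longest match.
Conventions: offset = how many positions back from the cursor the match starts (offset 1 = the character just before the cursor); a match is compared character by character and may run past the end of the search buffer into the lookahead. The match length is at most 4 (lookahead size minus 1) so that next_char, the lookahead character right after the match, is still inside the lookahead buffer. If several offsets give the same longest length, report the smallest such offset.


Try each offset into the search buffer:
  offset=1 (pos 5, char 'b'): match length 0
  offset=2 (pos 4, char 'd'): match length 4
  offset=3 (pos 3, char 'b'): match length 0
  offset=4 (pos 2, char 'b'): match length 0
  offset=5 (pos 1, char 'b'): match length 0
  offset=6 (pos 0, char 'd'): match length 2
Longest match has length 4 at offset 2.
next_char = character at position 6 + 4 = 10 -> 'd'

Best match: offset=2, length=4 (matching 'dbdb' starting at position 4)
LZ77 triple: (2, 4, 'd')


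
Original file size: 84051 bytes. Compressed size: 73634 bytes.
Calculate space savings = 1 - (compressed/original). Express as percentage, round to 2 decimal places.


ratio = compressed/original = 73634/84051 = 0.876063
savings = 1 - ratio = 1 - 0.876063 = 0.123937
as a percentage: 0.123937 * 100 = 12.39%

Space savings = 1 - 73634/84051 = 12.39%


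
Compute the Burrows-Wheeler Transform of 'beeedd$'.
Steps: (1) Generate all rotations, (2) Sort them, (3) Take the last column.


Rotations (sorted):
  0: $beeedd -> last char: d
  1: beeedd$ -> last char: $
  2: d$beeed -> last char: d
  3: dd$beee -> last char: e
  4: edd$bee -> last char: e
  5: eedd$be -> last char: e
  6: eeedd$b -> last char: b


BWT = d$deeeb


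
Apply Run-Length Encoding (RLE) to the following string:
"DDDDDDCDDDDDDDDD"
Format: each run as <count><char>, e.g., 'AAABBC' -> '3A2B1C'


Scanning runs left to right:
  i=0: run of 'D' x 6 -> '6D'
  i=6: run of 'C' x 1 -> '1C'
  i=7: run of 'D' x 9 -> '9D'

RLE = 6D1C9D


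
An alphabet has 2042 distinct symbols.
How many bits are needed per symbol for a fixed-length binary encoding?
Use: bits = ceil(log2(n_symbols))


log2(2042) = 10.9958
Bracket: 2^10 = 1024 < 2042 <= 2^11 = 2048
So ceil(log2(2042)) = 11

bits = ceil(log2(2042)) = ceil(10.9958) = 11 bits


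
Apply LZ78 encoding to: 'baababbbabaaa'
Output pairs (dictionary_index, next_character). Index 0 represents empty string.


LZ78 encoding steps:
Dictionary: {0: ''}
Step 1: w='' (idx 0), next='b' -> output (0, 'b'), add 'b' as idx 1
Step 2: w='' (idx 0), next='a' -> output (0, 'a'), add 'a' as idx 2
Step 3: w='a' (idx 2), next='b' -> output (2, 'b'), add 'ab' as idx 3
Step 4: w='ab' (idx 3), next='b' -> output (3, 'b'), add 'abb' as idx 4
Step 5: w='b' (idx 1), next='a' -> output (1, 'a'), add 'ba' as idx 5
Step 6: w='ba' (idx 5), next='a' -> output (5, 'a'), add 'baa' as idx 6
Step 7: w='a' (idx 2), end of input -> output (2, '')


Encoded: [(0, 'b'), (0, 'a'), (2, 'b'), (3, 'b'), (1, 'a'), (5, 'a'), (2, '')]
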